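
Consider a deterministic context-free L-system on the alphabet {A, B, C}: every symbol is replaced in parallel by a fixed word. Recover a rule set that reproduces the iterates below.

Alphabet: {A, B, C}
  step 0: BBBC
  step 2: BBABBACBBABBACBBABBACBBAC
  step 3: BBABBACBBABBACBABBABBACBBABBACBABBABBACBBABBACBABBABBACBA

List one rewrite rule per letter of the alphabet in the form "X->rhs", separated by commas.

  step 2 ⇒ step 3: BBABBACBBABBACBBABBACBBAC ⇒ BBA·BBA·C·BBA·BBA·C·BA·BBA·BBA·C·BBA·BBA·C·BA·BBA·BBA·C·BBA·BBA·C·BA·BBA·BBA·C·BA
    A ↦ C
    B ↦ BBA
    C ↦ BA

A->C, B->BBA, C->BA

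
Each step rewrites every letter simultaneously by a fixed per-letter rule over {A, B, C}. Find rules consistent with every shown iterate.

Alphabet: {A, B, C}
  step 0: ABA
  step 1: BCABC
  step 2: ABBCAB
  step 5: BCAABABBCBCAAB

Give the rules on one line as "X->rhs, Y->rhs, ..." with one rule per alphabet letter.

A->BC, B->A, C->B

  step 1 ⇒ step 2: BCABC ⇒ A·B·BC·A·B
    A ↦ BC
    B ↦ A
    C ↦ B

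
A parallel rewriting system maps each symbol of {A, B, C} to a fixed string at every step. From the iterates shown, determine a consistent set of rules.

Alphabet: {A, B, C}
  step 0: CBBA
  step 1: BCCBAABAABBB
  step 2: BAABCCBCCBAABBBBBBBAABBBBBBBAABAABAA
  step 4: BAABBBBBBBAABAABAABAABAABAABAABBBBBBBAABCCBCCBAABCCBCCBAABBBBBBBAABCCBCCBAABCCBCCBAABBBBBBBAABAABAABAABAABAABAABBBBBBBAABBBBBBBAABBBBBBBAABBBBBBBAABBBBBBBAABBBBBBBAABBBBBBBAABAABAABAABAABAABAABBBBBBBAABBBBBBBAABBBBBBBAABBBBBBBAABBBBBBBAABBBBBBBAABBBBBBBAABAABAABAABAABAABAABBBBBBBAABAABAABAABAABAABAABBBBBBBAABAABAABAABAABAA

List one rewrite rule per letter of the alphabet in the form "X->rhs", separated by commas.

  step 1 ⇒ step 2: BCCBAABAABBB ⇒ BAA·BCC·BCC·BAA·BBB·BBB·BAA·BBB·BBB·BAA·BAA·BAA
    A ↦ BBB
    B ↦ BAA
    C ↦ BCC

A->BBB, B->BAA, C->BCC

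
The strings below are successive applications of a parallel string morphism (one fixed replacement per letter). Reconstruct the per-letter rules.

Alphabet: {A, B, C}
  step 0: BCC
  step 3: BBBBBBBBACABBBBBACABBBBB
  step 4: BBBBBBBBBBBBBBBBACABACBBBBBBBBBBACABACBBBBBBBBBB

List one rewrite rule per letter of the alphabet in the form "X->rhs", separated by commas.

A->AC, B->BB, C->AB

  step 3 ⇒ step 4: BBBBBBBBACABBBBBACABBBBB ⇒ BB·BB·BB·BB·BB·BB·BB·BB·AC·AB·AC·BB·BB·BB·BB·BB·AC·AB·AC·BB·BB·BB·BB·BB
    A ↦ AC
    B ↦ BB
    C ↦ AB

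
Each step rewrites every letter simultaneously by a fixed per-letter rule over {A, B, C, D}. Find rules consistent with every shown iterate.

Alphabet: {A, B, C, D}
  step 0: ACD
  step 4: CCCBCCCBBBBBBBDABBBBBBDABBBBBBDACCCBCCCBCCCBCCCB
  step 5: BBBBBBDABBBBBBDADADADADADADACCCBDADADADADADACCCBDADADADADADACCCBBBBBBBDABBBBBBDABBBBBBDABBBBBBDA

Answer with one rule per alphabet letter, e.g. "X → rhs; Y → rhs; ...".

  step 4 ⇒ step 5: CCCBCCCBBBBBBBDABBBBBBDABBBBBBDACCCBCCCBCCCBCCCB ⇒ BB·BB·BB·DA·BB·BB·BB·DA·DA·DA·DA·DA·DA·DA·CC·CB·DA·DA·DA·DA·DA·DA·CC·CB·DA·DA·DA·DA·DA·DA·CC·CB·BB·BB·BB·DA·BB·BB·BB·DA·BB·BB·BB·DA·BB·BB·BB·DA
    A ↦ CB
    B ↦ DA
    C ↦ BB
    D ↦ CC

A->CB, B->DA, C->BB, D->CC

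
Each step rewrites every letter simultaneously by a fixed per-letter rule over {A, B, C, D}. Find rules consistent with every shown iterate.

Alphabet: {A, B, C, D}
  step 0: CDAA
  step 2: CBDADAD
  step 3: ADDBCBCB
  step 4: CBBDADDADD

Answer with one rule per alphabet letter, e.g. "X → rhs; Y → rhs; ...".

  step 3 ⇒ step 4: ADDBCBCB ⇒ C·B·B·D·AD·D·AD·D
    A ↦ C
    B ↦ D
    C ↦ AD
    D ↦ B

A->C, B->D, C->AD, D->B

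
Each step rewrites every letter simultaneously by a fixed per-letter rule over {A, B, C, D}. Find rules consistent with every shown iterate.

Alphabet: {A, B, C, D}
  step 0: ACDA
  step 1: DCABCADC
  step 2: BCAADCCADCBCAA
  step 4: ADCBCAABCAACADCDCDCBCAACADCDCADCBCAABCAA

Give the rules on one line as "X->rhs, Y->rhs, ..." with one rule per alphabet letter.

  step 1 ⇒ step 2: DCABCADC ⇒ BCA·A·DC·C·A·DC·BCA·A
    A ↦ DC
    B ↦ C
    C ↦ A
    D ↦ BCA

A->DC, B->C, C->A, D->BCA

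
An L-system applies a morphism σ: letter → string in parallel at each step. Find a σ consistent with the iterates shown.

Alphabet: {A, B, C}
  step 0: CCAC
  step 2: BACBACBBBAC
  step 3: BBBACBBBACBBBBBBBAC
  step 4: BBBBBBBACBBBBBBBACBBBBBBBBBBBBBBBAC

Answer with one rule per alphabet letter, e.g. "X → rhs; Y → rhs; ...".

  step 3 ⇒ step 4: BBBACBBBACBBBBBBBAC ⇒ BB·BB·BB·B·AC·BB·BB·BB·B·AC·BB·BB·BB·BB·BB·BB·BB·B·AC
    A ↦ B
    B ↦ BB
    C ↦ AC

A->B, B->BB, C->AC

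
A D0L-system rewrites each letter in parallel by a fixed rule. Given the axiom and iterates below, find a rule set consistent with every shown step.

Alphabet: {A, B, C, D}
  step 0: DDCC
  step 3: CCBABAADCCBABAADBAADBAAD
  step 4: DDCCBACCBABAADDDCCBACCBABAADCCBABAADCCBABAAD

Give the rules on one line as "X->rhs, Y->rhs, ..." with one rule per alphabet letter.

  step 3 ⇒ step 4: CCBABAADCCBABAADBAADBAAD ⇒ D·D·CC·BA·CC·BA·BA·AD·D·D·CC·BA·CC·BA·BA·AD·CC·BA·BA·AD·CC·BA·BA·AD
    A ↦ BA
    B ↦ CC
    C ↦ D
    D ↦ AD

A->BA, B->CC, C->D, D->AD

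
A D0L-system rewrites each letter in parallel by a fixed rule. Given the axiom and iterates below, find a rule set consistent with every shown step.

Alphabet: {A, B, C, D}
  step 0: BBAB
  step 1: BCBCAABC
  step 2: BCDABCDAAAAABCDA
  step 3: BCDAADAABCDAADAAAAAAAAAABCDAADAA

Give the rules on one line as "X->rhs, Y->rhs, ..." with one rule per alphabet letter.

A->AA, B->BC, C->DA, D->AD

  step 2 ⇒ step 3: BCDABCDAAAAABCDA ⇒ BC·DA·AD·AA·BC·DA·AD·AA·AA·AA·AA·AA·BC·DA·AD·AA
    A ↦ AA
    B ↦ BC
    C ↦ DA
    D ↦ AD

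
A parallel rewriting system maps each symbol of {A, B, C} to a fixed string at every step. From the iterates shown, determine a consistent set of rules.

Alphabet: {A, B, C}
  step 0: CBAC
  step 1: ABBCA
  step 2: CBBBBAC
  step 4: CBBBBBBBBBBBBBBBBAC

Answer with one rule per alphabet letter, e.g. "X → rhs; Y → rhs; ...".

  step 1 ⇒ step 2: ABBCA ⇒ C·BB·BB·A·C
    A ↦ C
    B ↦ BB
    C ↦ A

A->C, B->BB, C->A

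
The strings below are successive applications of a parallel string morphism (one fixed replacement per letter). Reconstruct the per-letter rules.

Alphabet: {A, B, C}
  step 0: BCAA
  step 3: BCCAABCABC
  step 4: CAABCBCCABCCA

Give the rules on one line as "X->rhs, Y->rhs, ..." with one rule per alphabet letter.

  step 3 ⇒ step 4: BCCAABCABC ⇒ C·A·A·BC·BC·C·A·BC·C·A
    A ↦ BC
    B ↦ C
    C ↦ A

A->BC, B->C, C->A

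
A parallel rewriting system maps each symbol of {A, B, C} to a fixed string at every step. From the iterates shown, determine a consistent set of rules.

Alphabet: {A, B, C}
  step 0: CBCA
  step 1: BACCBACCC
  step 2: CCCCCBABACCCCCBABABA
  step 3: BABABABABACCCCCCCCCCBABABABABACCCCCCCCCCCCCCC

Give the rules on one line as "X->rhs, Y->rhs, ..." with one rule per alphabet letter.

A->CCC, B->CC, C->BA

  step 2 ⇒ step 3: CCCCCBABACCCCCBABABA ⇒ BA·BA·BA·BA·BA·CC·CCC·CC·CCC·BA·BA·BA·BA·BA·CC·CCC·CC·CCC·CC·CCC
    A ↦ CCC
    B ↦ CC
    C ↦ BA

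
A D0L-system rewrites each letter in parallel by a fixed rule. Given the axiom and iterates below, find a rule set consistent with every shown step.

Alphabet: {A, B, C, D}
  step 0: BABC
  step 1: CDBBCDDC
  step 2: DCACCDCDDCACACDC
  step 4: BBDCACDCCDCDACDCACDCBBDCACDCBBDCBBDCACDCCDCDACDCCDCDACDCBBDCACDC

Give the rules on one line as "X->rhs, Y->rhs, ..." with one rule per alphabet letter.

A->BB, B->CD, C->DC, D->AC

  step 1 ⇒ step 2: CDBBCDDC ⇒ DC·AC·CD·CD·DC·AC·AC·DC
    B ↦ CD
    C ↦ DC
    D ↦ AC
  step 0 ⇒ step 1: BABC ⇒ CD·BB·CD·DC
    A ↦ BB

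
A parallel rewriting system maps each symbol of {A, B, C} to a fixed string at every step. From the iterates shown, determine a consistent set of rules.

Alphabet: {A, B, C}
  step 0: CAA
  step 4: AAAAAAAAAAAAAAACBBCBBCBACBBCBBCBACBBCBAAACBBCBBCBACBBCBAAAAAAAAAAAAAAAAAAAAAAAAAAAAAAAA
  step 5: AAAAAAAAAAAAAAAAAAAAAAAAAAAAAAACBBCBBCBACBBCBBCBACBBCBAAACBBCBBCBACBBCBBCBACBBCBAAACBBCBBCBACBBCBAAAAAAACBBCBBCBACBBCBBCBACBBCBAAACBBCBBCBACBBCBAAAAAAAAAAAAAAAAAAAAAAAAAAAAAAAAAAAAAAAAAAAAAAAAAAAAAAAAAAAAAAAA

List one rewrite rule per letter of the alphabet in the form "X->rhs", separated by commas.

  step 4 ⇒ step 5: AAAAAAAAAAAAAAACBBCBBCBACBBCBBCBACBBCBAAACBBCBBCBACBBCBAAAAAAAAAAAAAAAAAAAAAAAAAAAAAAAA ⇒ AA·AA·AA·AA·AA·AA·AA·AA·AA·AA·AA·AA·AA·AA·AA·ACB·BCB·BCB·ACB·BCB·BCB·ACB·BCB·AA·ACB·BCB·BCB·ACB·BCB·BCB·ACB·BCB·AA·ACB·BCB·BCB·ACB·BCB·AA·AA·AA·ACB·BCB·BCB·ACB·BCB·BCB·ACB·BCB·AA·ACB·BCB·BCB·ACB·BCB·AA·AA·AA·AA·AA·AA·AA·AA·AA·AA·AA·AA·AA·AA·AA·AA·AA·AA·AA·AA·AA·AA·AA·AA·AA·AA·AA·AA·AA·AA·AA·AA
    A ↦ AA
    B ↦ BCB
    C ↦ ACB

A->AA, B->BCB, C->ACB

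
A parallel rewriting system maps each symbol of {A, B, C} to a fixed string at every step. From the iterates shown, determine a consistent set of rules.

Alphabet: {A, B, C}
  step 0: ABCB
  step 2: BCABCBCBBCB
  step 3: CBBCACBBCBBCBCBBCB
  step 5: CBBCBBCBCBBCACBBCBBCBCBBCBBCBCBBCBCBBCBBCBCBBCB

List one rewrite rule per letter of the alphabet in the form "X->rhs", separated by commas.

  step 2 ⇒ step 3: BCABCBCBBCB ⇒ CB·B·CA·CB·B·CB·B·CB·CB·B·CB
    A ↦ CA
    B ↦ CB
    C ↦ B

A->CA, B->CB, C->B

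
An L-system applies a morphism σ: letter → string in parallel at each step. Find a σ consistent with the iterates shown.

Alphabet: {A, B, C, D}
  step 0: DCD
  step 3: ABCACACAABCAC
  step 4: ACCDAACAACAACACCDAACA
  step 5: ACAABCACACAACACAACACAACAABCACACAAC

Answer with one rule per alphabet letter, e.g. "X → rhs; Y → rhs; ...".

A->AC, B->CD, C->A, D->BC

  step 4 ⇒ step 5: ACCDAACAACAACACCDAACA ⇒ AC·A·A·BC·AC·AC·A·AC·AC·A·AC·AC·A·AC·A·A·BC·AC·AC·A·AC
    A ↦ AC
    C ↦ A
    D ↦ BC
  step 3 ⇒ step 4: ABCACACAABCAC ⇒ AC·CD·A·AC·A·AC·A·AC·AC·CD·A·AC·A
    B ↦ CD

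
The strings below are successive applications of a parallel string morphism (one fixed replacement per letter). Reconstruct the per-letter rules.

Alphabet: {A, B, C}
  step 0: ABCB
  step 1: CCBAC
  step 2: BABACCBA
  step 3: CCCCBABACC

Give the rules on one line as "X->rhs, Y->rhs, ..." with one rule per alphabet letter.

  step 2 ⇒ step 3: BABACCBA ⇒ C·C·C·C·BA·BA·C·C
    A ↦ C
    B ↦ C
    C ↦ BA

A->C, B->C, C->BA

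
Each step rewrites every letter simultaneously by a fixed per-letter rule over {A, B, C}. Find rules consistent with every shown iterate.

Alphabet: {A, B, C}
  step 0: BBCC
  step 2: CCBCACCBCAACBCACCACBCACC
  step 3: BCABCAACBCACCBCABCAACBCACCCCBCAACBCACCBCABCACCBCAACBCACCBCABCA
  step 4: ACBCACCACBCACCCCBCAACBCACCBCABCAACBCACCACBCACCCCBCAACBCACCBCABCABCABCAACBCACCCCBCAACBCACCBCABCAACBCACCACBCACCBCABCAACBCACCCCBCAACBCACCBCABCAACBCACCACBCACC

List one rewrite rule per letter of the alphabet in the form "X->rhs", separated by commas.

A->CC, B->AC, C->BCA

  step 3 ⇒ step 4: BCABCAACBCACCBCABCAACBCACCCCBCAACBCACCBCABCACCBCAACBCACCBCABCA ⇒ AC·BCA·CC·AC·BCA·CC·CC·BCA·AC·BCA·CC·BCA·BCA·AC·BCA·CC·AC·BCA·CC·CC·BCA·AC·BCA·CC·BCA·BCA·BCA·BCA·AC·BCA·CC·CC·BCA·AC·BCA·CC·BCA·BCA·AC·BCA·CC·AC·BCA·CC·BCA·BCA·AC·BCA·CC·CC·BCA·AC·BCA·CC·BCA·BCA·AC·BCA·CC·AC·BCA·CC
    A ↦ CC
    B ↦ AC
    C ↦ BCA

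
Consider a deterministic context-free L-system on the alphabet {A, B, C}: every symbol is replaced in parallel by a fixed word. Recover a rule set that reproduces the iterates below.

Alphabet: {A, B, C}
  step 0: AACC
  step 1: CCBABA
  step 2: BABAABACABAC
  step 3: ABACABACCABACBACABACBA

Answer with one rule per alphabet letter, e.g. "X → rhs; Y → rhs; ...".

A->C, B->ABA, C->BA

  step 2 ⇒ step 3: BABAABACABAC ⇒ ABA·C·ABA·C·C·ABA·C·BA·C·ABA·C·BA
    A ↦ C
    B ↦ ABA
    C ↦ BA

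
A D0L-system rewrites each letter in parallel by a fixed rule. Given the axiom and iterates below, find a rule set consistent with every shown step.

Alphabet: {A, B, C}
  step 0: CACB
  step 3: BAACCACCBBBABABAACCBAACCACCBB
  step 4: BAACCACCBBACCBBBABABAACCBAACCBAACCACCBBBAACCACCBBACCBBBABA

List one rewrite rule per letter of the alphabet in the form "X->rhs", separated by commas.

  step 3 ⇒ step 4: BAACCACCBBBABABAACCBAACCACCBB ⇒ BA·ACC·ACC·B·B·ACC·B·B·BA·BA·BA·ACC·BA·ACC·BA·ACC·ACC·B·B·BA·ACC·ACC·B·B·ACC·B·B·BA·BA
    A ↦ ACC
    B ↦ BA
    C ↦ B

A->ACC, B->BA, C->B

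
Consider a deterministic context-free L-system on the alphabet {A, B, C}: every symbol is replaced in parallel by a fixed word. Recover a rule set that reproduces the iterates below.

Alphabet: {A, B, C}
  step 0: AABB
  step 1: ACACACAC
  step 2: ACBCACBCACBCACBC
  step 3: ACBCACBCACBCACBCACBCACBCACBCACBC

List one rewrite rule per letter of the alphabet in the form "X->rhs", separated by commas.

A->AC, B->AC, C->BC

  step 2 ⇒ step 3: ACBCACBCACBCACBC ⇒ AC·BC·AC·BC·AC·BC·AC·BC·AC·BC·AC·BC·AC·BC·AC·BC
    A ↦ AC
    B ↦ AC
    C ↦ BC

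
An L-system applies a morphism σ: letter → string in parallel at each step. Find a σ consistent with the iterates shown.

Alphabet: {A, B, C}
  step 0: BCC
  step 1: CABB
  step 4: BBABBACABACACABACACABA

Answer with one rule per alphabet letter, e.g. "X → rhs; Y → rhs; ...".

  step 0 ⇒ step 1: BCC ⇒ CA·B·B
    B ↦ CA
    C ↦ B
    A ↦ BA  (constrained at step 1)

A->BA, B->CA, C->B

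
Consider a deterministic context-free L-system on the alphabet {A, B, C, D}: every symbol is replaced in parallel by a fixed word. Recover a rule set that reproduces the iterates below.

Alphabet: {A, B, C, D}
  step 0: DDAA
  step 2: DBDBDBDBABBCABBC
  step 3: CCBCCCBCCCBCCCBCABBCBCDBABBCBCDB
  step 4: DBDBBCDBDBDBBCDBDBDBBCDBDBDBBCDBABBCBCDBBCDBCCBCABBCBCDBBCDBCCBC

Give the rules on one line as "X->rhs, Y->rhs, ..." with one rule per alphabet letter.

  step 3 ⇒ step 4: CCBCCCBCCCBCCCBCABBCBCDBABBCBCDB ⇒ DB·DB·BC·DB·DB·DB·BC·DB·DB·DB·BC·DB·DB·DB·BC·DB·AB·BC·BC·DB·BC·DB·CC·BC·AB·BC·BC·DB·BC·DB·CC·BC
    A ↦ AB
    B ↦ BC
    C ↦ DB
    D ↦ CC

A->AB, B->BC, C->DB, D->CC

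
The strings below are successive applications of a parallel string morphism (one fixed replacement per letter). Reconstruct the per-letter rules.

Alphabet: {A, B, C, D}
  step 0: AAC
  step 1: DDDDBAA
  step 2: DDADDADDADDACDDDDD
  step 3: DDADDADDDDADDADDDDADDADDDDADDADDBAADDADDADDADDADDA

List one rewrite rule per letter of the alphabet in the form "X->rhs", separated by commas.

A->DD, B->CD, C->BAA, D->DDA

  step 2 ⇒ step 3: DDADDADDADDACDDDDD ⇒ DDA·DDA·DD·DDA·DDA·DD·DDA·DDA·DD·DDA·DDA·DD·BAA·DDA·DDA·DDA·DDA·DDA
    A ↦ DD
    C ↦ BAA
    D ↦ DDA
  step 1 ⇒ step 2: DDDDBAA ⇒ DDA·DDA·DDA·DDA·CD·DD·DD
    B ↦ CD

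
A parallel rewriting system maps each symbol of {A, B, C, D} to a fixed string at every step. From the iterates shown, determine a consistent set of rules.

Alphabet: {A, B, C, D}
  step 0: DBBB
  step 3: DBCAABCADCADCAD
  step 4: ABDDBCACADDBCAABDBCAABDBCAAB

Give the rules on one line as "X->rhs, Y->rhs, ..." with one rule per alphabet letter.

A->CA, B->D, C->DB, D->AB

  step 3 ⇒ step 4: DBCAABCADCADCAD ⇒ AB·D·DB·CA·CA·D·DB·CA·AB·DB·CA·AB·DB·CA·AB
    A ↦ CA
    B ↦ D
    C ↦ DB
    D ↦ AB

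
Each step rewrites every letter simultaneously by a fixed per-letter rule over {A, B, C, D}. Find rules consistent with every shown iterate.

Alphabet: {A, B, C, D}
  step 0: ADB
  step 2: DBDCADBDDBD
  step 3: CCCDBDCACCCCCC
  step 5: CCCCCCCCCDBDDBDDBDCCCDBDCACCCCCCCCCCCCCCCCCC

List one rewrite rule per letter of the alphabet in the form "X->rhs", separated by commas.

A->CA, B->C, C->DBD, D->C

  step 2 ⇒ step 3: DBDCADBDDBD ⇒ C·C·C·DBD·CA·C·C·C·C·C·C
    A ↦ CA
    B ↦ C
    C ↦ DBD
    D ↦ C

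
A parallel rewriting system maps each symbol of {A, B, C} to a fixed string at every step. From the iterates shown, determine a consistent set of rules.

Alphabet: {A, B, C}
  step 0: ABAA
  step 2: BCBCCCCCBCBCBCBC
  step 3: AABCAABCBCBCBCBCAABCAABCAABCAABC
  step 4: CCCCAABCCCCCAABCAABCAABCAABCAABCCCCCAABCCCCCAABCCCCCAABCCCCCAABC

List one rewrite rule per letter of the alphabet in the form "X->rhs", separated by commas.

  step 3 ⇒ step 4: AABCAABCBCBCBCBCAABCAABCAABCAABC ⇒ CC·CC·AA·BC·CC·CC·AA·BC·AA·BC·AA·BC·AA·BC·AA·BC·CC·CC·AA·BC·CC·CC·AA·BC·CC·CC·AA·BC·CC·CC·AA·BC
    A ↦ CC
    B ↦ AA
    C ↦ BC

A->CC, B->AA, C->BC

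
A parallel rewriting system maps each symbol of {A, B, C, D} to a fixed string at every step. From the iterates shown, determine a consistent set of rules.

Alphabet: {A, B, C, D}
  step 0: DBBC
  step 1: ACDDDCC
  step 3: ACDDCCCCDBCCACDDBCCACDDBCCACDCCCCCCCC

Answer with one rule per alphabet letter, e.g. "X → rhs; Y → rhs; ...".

A->DB, B->D, C->CC, D->ACD

  step 0 ⇒ step 1: DBBC ⇒ ACD·D·D·CC
    B ↦ D
    C ↦ CC
    D ↦ ACD
    A ↦ DB  (constrained at step 1)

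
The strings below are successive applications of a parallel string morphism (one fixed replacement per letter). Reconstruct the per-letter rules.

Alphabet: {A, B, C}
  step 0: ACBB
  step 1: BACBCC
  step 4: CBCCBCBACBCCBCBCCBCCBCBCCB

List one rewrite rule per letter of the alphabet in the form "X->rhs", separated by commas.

  step 0 ⇒ step 1: ACBB ⇒ BA·CB·C·C
    A ↦ BA
    B ↦ C
    C ↦ CB

A->BA, B->C, C->CB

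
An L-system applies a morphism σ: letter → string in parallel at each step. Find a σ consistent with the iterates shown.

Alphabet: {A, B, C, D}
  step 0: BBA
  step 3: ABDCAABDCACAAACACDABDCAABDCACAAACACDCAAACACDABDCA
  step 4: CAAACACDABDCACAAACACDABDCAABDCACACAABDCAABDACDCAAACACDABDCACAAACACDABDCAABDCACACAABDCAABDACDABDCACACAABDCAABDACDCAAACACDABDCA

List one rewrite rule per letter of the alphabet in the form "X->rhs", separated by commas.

A->CA, B->AAC, C->ABD, D->ACD

  step 3 ⇒ step 4: ABDCAABDCACAAACACDABDCAABDCACAAACACDCAAACACDABDCA ⇒ CA·AAC·ACD·ABD·CA·CA·AAC·ACD·ABD·CA·ABD·CA·CA·CA·ABD·CA·ABD·ACD·CA·AAC·ACD·ABD·CA·CA·AAC·ACD·ABD·CA·ABD·CA·CA·CA·ABD·CA·ABD·ACD·ABD·CA·CA·CA·ABD·CA·ABD·ACD·CA·AAC·ACD·ABD·CA
    A ↦ CA
    B ↦ AAC
    C ↦ ABD
    D ↦ ACD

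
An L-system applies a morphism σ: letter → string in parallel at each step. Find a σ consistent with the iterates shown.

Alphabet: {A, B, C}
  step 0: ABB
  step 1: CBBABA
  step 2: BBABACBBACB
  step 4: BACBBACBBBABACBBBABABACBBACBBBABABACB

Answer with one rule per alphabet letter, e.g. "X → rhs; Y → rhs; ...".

  step 1 ⇒ step 2: CBBABA ⇒ B·BA·BA·CB·BA·CB
    A ↦ CB
    B ↦ BA
    C ↦ B

A->CB, B->BA, C->B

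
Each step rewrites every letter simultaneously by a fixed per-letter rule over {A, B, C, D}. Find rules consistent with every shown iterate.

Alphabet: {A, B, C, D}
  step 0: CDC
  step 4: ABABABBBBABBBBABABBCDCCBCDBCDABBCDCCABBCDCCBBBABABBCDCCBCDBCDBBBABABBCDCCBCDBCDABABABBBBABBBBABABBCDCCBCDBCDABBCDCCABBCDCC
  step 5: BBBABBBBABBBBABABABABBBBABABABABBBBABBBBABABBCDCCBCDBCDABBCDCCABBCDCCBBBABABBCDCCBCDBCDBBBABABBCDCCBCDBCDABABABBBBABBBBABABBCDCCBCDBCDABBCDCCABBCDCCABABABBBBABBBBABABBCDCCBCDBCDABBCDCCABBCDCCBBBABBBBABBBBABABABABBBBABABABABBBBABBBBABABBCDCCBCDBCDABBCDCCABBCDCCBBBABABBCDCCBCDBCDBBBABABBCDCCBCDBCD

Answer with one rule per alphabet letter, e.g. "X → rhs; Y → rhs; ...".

A->BBB, B->AB, C->BCD, D->CC

  step 4 ⇒ step 5: ABABABBBBABBBBABABBCDCCBCDBCDABBCDCCABBCDCCBBBABABBCDCCBCDBCDBBBABABBCDCCBCDBCDABABABBBBABBBBABABBCDCCBCDBCDABBCDCCABBCDCC ⇒ BBB·AB·BBB·AB·BBB·AB·AB·AB·AB·BBB·AB·AB·AB·AB·BBB·AB·BBB·AB·AB·BCD·CC·BCD·BCD·AB·BCD·CC·AB·BCD·CC·BBB·AB·AB·BCD·CC·BCD·BCD·BBB·AB·AB·BCD·CC·BCD·BCD·AB·AB·AB·BBB·AB·BBB·AB·AB·BCD·CC·BCD·BCD·AB·BCD·CC·AB·BCD·CC·AB·AB·AB·BBB·AB·BBB·AB·AB·BCD·CC·BCD·BCD·AB·BCD·CC·AB·BCD·CC·BBB·AB·BBB·AB·BBB·AB·AB·AB·AB·BBB·AB·AB·AB·AB·BBB·AB·BBB·AB·AB·BCD·CC·BCD·BCD·AB·BCD·CC·AB·BCD·CC·BBB·AB·AB·BCD·CC·BCD·BCD·BBB·AB·AB·BCD·CC·BCD·BCD
    A ↦ BBB
    B ↦ AB
    C ↦ BCD
    D ↦ CC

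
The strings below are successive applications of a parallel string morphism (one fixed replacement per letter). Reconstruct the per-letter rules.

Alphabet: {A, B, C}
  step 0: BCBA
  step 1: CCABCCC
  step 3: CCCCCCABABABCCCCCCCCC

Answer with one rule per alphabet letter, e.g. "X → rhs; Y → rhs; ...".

A->C, B->CC, C->AB

  step 0 ⇒ step 1: BCBA ⇒ CC·AB·CC·C
    A ↦ C
    B ↦ CC
    C ↦ AB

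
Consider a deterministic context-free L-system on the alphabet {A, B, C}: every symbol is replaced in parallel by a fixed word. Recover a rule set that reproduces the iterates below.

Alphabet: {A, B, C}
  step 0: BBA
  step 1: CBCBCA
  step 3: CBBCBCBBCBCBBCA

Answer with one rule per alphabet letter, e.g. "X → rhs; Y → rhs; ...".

  step 0 ⇒ step 1: BBA ⇒ CB·CB·CA
    A ↦ CA
    B ↦ CB
    C ↦ B  (constrained at step 1)

A->CA, B->CB, C->B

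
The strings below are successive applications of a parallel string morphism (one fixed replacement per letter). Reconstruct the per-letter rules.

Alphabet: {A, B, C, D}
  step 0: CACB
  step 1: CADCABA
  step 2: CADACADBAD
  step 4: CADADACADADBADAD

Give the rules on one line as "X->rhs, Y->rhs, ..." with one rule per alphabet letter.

  step 1 ⇒ step 2: CADCABA ⇒ CA·D·A·CA·D·BA·D
    A ↦ D
    B ↦ BA
    C ↦ CA
    D ↦ A

A->D, B->BA, C->CA, D->A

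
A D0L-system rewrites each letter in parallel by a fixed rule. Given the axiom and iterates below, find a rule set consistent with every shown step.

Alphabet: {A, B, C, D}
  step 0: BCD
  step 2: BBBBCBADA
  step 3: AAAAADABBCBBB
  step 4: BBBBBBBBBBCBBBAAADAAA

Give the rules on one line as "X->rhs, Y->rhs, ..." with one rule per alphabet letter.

A->BB, B->A, C->AD, D->CB

  step 3 ⇒ step 4: AAAAADABBCBBB ⇒ BB·BB·BB·BB·BB·CB·BB·A·A·AD·A·A·A
    A ↦ BB
    B ↦ A
    C ↦ AD
    D ↦ CB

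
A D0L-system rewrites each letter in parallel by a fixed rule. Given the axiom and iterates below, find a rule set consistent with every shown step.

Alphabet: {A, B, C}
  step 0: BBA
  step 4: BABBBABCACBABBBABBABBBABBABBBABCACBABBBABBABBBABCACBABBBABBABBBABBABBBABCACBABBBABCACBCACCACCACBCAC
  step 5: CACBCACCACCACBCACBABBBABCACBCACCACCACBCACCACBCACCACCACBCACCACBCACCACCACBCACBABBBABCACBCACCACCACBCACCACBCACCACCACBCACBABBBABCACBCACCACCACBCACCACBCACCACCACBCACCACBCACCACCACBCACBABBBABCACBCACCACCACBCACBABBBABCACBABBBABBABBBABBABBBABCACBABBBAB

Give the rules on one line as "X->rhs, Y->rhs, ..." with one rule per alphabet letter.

  step 4 ⇒ step 5: BABBBABCACBABBBABBABBBABBABBBABCACBABBBABBABBBABCACBABBBABBABBBABBABBBABCACBABBBABCACBCACCACCACBCAC ⇒ CAC·B·CAC·CAC·CAC·B·CAC·BAB·B·BAB·CAC·B·CAC·CAC·CAC·B·CAC·CAC·B·CAC·CAC·CAC·B·CAC·CAC·B·CAC·CAC·CAC·B·CAC·BAB·B·BAB·CAC·B·CAC·CAC·CAC·B·CAC·CAC·B·CAC·CAC·CAC·B·CAC·BAB·B·BAB·CAC·B·CAC·CAC·CAC·B·CAC·CAC·B·CAC·CAC·CAC·B·CAC·CAC·B·CAC·CAC·CAC·B·CAC·BAB·B·BAB·CAC·B·CAC·CAC·CAC·B·CAC·BAB·B·BAB·CAC·BAB·B·BAB·BAB·B·BAB·BAB·B·BAB·CAC·BAB·B·BAB
    A ↦ B
    B ↦ CAC
    C ↦ BAB

A->B, B->CAC, C->BAB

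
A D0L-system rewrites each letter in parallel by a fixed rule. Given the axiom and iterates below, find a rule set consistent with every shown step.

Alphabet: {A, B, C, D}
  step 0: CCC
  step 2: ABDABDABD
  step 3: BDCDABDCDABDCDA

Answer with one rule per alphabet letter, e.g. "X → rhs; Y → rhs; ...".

  step 2 ⇒ step 3: ABDABDABD ⇒ BD·CD·A·BD·CD·A·BD·CD·A
    A ↦ BD
    B ↦ CD
    D ↦ A
    C ↦ DA  (constrained at step 0)

A->BD, B->CD, C->DA, D->A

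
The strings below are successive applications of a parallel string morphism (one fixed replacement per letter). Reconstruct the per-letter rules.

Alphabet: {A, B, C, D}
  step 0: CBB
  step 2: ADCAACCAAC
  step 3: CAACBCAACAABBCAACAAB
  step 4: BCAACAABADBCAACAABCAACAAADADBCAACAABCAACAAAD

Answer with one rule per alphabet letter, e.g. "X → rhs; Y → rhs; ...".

  step 3 ⇒ step 4: CAACBCAACAABBCAACAAB ⇒ B·CAA·CAA·B·AD·B·CAA·CAA·B·CAA·CAA·AD·AD·B·CAA·CAA·B·CAA·CAA·AD
    A ↦ CAA
    B ↦ AD
    C ↦ B
  step 2 ⇒ step 3: ADCAACCAAC ⇒ CAA·C·B·CAA·CAA·B·B·CAA·CAA·B
    D ↦ C

A->CAA, B->AD, C->B, D->C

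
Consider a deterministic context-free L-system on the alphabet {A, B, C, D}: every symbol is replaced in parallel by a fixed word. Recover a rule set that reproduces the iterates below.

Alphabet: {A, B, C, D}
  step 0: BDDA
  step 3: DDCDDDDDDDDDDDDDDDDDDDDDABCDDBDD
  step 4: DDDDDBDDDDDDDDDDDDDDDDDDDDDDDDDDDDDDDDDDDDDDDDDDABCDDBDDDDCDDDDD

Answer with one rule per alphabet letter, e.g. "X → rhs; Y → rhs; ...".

  step 3 ⇒ step 4: DDCDDDDDDDDDDDDDDDDDDDDDABCDDBDD ⇒ DD·DD·DB·DD·DD·DD·DD·DD·DD·DD·DD·DD·DD·DD·DD·DD·DD·DD·DD·DD·DD·DD·DD·DD·AB·CD·DB·DD·DD·CD·DD·DD
    A ↦ AB
    B ↦ CD
    C ↦ DB
    D ↦ DD

A->AB, B->CD, C->DB, D->DD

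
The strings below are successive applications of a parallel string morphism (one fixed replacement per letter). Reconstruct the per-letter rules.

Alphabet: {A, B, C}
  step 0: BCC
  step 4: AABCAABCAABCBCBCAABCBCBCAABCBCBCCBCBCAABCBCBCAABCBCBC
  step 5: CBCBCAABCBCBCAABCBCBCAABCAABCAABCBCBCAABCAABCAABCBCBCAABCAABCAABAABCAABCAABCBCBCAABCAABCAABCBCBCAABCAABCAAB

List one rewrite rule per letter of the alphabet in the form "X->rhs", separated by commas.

  step 4 ⇒ step 5: AABCAABCAABCBCBCAABCBCBCAABCBCBCCBCBCAABCBCBCAABCBCBC ⇒ CB·CB·C·AAB·CB·CB·C·AAB·CB·CB·C·AAB·C·AAB·C·AAB·CB·CB·C·AAB·C·AAB·C·AAB·CB·CB·C·AAB·C·AAB·C·AAB·AAB·C·AAB·C·AAB·CB·CB·C·AAB·C·AAB·C·AAB·CB·CB·C·AAB·C·AAB·C·AAB
    A ↦ CB
    B ↦ C
    C ↦ AAB

A->CB, B->C, C->AAB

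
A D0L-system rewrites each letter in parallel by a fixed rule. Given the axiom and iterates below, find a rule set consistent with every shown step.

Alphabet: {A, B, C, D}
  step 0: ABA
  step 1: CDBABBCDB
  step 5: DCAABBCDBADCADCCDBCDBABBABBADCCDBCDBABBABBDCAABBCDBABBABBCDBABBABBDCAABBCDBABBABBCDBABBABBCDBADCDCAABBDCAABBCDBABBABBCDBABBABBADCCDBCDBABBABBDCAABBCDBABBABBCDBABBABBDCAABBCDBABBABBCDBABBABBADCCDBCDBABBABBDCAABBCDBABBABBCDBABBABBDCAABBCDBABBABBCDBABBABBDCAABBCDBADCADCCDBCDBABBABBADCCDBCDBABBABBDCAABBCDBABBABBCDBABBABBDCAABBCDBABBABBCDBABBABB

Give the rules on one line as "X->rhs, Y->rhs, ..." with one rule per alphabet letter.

  step 0 ⇒ step 1: ABA ⇒ CDB·ABB·CDB
    A ↦ CDB
    B ↦ ABB
    C ↦ DC  (constrained at step 1)
    D ↦ A  (constrained at step 1)

A->CDB, B->ABB, C->DC, D->A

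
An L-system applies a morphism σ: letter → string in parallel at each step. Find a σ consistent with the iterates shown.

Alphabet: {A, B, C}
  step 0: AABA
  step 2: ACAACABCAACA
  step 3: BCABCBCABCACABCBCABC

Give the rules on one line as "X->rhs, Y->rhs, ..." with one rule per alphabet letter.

A->BC, B->AC, C->A

  step 2 ⇒ step 3: ACAACABCAACA ⇒ BC·A·BC·BC·A·BC·AC·A·BC·BC·A·BC
    A ↦ BC
    B ↦ AC
    C ↦ A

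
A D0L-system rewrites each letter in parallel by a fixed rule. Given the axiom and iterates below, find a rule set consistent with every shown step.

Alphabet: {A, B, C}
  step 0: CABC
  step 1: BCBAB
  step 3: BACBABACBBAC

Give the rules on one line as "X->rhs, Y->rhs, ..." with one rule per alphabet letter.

A->C, B->BA, C->B

  step 0 ⇒ step 1: CABC ⇒ B·C·BA·B
    A ↦ C
    B ↦ BA
    C ↦ B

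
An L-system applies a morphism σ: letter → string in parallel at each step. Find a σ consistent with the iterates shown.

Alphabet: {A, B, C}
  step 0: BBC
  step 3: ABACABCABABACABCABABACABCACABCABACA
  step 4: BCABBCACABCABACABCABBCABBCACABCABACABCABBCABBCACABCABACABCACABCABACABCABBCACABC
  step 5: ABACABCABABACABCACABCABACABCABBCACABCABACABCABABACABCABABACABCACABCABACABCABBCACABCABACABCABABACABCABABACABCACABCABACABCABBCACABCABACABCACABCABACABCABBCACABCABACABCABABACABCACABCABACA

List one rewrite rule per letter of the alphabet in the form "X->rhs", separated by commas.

A->BC, B->AB, C->ACA

  step 4 ⇒ step 5: BCABBCACABCABACABCABBCABBCACABCABACABCABBCABBCACABCABACABCACABCABACABCABBCACABC ⇒ AB·ACA·BC·AB·AB·ACA·BC·ACA·BC·AB·ACA·BC·AB·BC·ACA·BC·AB·ACA·BC·AB·AB·ACA·BC·AB·AB·ACA·BC·ACA·BC·AB·ACA·BC·AB·BC·ACA·BC·AB·ACA·BC·AB·AB·ACA·BC·AB·AB·ACA·BC·ACA·BC·AB·ACA·BC·AB·BC·ACA·BC·AB·ACA·BC·ACA·BC·AB·ACA·BC·AB·BC·ACA·BC·AB·ACA·BC·AB·AB·ACA·BC·ACA·BC·AB·ACA
    A ↦ BC
    B ↦ AB
    C ↦ ACA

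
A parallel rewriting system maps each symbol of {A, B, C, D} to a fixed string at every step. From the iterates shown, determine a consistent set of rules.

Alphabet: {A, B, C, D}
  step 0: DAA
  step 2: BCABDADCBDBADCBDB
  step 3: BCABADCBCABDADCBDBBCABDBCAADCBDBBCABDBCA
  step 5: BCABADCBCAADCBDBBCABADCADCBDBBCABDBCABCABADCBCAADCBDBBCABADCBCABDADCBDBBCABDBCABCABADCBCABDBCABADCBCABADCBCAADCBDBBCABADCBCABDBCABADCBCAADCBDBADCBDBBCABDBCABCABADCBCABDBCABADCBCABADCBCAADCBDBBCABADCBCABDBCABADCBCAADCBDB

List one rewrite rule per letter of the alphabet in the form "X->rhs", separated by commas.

A->ADC, B->BCA, C->B, D->BD

  step 2 ⇒ step 3: BCABDADCBDBADCBDB ⇒ BCA·B·ADC·BCA·BD·ADC·BD·B·BCA·BD·BCA·ADC·BD·B·BCA·BD·BCA
    A ↦ ADC
    B ↦ BCA
    C ↦ B
    D ↦ BD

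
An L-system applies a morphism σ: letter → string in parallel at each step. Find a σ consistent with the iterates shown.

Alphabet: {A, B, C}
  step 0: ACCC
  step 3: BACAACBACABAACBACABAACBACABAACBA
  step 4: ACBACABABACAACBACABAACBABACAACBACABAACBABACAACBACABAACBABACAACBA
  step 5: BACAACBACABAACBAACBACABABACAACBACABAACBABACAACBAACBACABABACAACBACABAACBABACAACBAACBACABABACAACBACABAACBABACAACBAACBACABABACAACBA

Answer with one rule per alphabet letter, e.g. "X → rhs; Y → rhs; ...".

  step 4 ⇒ step 5: ACBACABABACAACBACABAACBABACAACBACABAACBABACAACBACABAACBABACAACBA ⇒ BA·CA·AC·BA·CA·BA·AC·BA·AC·BA·CA·BA·BA·CA·AC·BA·CA·BA·AC·BA·BA·CA·AC·BA·AC·BA·CA·BA·BA·CA·AC·BA·CA·BA·AC·BA·BA·CA·AC·BA·AC·BA·CA·BA·BA·CA·AC·BA·CA·BA·AC·BA·BA·CA·AC·BA·AC·BA·CA·BA·BA·CA·AC·BA
    A ↦ BA
    B ↦ AC
    C ↦ CA

A->BA, B->AC, C->CA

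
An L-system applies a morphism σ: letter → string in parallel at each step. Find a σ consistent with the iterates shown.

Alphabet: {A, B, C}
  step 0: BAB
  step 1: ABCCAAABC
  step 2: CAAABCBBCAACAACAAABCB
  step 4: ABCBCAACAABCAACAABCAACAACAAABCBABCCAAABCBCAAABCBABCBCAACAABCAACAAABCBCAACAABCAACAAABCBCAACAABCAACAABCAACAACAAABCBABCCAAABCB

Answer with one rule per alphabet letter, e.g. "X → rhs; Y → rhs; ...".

A->CAA, B->ABC, C->B

  step 1 ⇒ step 2: ABCCAAABC ⇒ CAA·ABC·B·B·CAA·CAA·CAA·ABC·B
    A ↦ CAA
    B ↦ ABC
    C ↦ B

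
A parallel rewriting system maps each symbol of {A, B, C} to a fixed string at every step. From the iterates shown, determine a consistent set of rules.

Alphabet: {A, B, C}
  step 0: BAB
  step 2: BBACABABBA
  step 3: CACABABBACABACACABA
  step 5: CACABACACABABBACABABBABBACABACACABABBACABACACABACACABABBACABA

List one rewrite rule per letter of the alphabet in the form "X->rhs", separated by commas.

  step 2 ⇒ step 3: BBACABABBA ⇒ CA·CA·BA·B·BA·CA·BA·CA·CA·BA
    A ↦ BA
    B ↦ CA
    C ↦ B

A->BA, B->CA, C->B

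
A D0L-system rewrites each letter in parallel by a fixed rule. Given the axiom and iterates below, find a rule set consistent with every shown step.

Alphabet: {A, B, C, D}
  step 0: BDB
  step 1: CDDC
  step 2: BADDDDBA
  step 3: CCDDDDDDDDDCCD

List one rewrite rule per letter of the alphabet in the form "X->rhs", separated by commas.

  step 2 ⇒ step 3: BADDDDBA ⇒ C·CD·DD·DD·DD·DD·C·CD
    A ↦ CD
    B ↦ C
    D ↦ DD
  step 1 ⇒ step 2: CDDC ⇒ BA·DD·DD·BA
    C ↦ BA

A->CD, B->C, C->BA, D->DD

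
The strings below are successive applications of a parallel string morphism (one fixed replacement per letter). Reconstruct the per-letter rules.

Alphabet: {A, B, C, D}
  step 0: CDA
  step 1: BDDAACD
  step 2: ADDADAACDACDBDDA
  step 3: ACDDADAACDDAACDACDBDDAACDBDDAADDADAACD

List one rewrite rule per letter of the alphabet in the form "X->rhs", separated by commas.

  step 2 ⇒ step 3: ADDADAACDACDBDDA ⇒ ACD·DA·DA·ACD·DA·ACD·ACD·BD·DA·ACD·BD·DA·AD·DA·DA·ACD
    A ↦ ACD
    B ↦ AD
    C ↦ BD
    D ↦ DA

A->ACD, B->AD, C->BD, D->DA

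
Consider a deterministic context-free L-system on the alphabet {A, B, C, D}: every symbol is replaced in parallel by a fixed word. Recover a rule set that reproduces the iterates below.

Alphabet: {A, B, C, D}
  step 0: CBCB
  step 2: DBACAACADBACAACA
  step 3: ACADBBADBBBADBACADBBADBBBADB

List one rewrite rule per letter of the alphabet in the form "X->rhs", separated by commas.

A->B, B->D, C->BAD, D->ACA

  step 2 ⇒ step 3: DBACAACADBACAACA ⇒ ACA·D·B·BAD·B·B·BAD·B·ACA·D·B·BAD·B·B·BAD·B
    A ↦ B
    B ↦ D
    C ↦ BAD
    D ↦ ACA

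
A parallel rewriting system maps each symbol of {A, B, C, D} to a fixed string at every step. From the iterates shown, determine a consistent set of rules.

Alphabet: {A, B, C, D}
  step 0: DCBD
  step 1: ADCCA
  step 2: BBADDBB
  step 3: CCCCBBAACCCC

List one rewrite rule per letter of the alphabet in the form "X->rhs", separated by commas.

  step 2 ⇒ step 3: BBADDBB ⇒ CC·CC·BB·A·A·CC·CC
    A ↦ BB
    B ↦ CC
    D ↦ A
  step 0 ⇒ step 1: DCBD ⇒ A·D·CC·A
    C ↦ D

A->BB, B->CC, C->D, D->A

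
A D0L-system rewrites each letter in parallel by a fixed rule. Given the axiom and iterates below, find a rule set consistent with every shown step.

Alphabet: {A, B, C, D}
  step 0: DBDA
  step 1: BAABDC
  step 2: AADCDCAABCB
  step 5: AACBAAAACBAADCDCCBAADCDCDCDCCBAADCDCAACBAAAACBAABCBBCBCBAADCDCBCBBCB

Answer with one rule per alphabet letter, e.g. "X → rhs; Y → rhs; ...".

  step 1 ⇒ step 2: BAABDC ⇒ AA·DC·DC·AA·B·CB
    A ↦ DC
    B ↦ AA
    C ↦ CB
    D ↦ B

A->DC, B->AA, C->CB, D->B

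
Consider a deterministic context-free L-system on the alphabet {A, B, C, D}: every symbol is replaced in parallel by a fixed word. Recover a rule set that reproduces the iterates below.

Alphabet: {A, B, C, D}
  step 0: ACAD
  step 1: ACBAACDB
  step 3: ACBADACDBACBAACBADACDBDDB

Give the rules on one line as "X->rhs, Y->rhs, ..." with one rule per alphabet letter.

A->AC, B->D, C->BA, D->DB

  step 0 ⇒ step 1: ACAD ⇒ AC·BA·AC·DB
    A ↦ AC
    C ↦ BA
    D ↦ DB
    B ↦ D  (constrained at step 1)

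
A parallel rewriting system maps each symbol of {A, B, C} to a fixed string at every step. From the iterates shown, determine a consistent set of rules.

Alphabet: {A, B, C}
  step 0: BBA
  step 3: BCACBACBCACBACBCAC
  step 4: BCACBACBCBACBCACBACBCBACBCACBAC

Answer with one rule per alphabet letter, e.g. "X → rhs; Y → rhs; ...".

A->B, B->BC, C->AC

  step 3 ⇒ step 4: BCACBACBCACBACBCAC ⇒ BC·AC·B·AC·BC·B·AC·BC·AC·B·AC·BC·B·AC·BC·AC·B·AC
    A ↦ B
    B ↦ BC
    C ↦ AC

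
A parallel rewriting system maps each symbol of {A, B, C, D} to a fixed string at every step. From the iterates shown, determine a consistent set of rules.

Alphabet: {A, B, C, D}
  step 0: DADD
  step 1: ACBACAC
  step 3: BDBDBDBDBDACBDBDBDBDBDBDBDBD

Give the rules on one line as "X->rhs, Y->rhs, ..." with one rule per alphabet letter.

A->B, B->BD, C->BBB, D->AC

  step 0 ⇒ step 1: DADD ⇒ AC·B·AC·AC
    A ↦ B
    D ↦ AC
    B ↦ BD  (constrained at step 1)
    C ↦ BBB  (constrained at step 1)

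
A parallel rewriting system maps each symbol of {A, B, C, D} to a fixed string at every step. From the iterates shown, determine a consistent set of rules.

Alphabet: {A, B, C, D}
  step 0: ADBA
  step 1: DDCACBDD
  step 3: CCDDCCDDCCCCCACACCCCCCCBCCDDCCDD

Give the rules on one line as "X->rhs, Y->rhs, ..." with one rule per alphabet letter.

A->DD, B->CB, C->CC, D->CA

  step 0 ⇒ step 1: ADBA ⇒ DD·CA·CB·DD
    A ↦ DD
    B ↦ CB
    D ↦ CA
    C ↦ CC  (constrained at step 1)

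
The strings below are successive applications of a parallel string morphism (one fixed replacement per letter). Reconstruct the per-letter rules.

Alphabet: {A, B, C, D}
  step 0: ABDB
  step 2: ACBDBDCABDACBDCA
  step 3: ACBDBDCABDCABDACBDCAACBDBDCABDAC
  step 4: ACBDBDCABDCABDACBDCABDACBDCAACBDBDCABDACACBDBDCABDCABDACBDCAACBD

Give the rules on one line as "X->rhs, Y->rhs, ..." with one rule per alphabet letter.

A->AC, B->BD, C->BD, D->CA

  step 3 ⇒ step 4: ACBDBDCABDCABDACBDCAACBDBDCABDAC ⇒ AC·BD·BD·CA·BD·CA·BD·AC·BD·CA·BD·AC·BD·CA·AC·BD·BD·CA·BD·AC·AC·BD·BD·CA·BD·CA·BD·AC·BD·CA·AC·BD
    A ↦ AC
    B ↦ BD
    C ↦ BD
    D ↦ CA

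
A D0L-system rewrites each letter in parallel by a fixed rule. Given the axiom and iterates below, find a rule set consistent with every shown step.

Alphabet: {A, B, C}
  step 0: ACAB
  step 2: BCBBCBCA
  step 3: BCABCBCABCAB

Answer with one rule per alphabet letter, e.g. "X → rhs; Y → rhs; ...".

  step 2 ⇒ step 3: BCBBCBCA ⇒ BC·A·BC·BC·A·BC·A·B
    A ↦ B
    B ↦ BC
    C ↦ A

A->B, B->BC, C->A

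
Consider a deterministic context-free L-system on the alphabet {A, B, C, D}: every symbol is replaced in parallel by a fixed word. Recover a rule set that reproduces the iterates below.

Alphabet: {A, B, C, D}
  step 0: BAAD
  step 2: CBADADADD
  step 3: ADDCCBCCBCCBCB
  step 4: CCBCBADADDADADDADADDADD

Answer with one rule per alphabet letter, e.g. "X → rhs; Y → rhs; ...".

A->C, B->D, C->AD, D->CB

  step 3 ⇒ step 4: ADDCCBCCBCCBCB ⇒ C·CB·CB·AD·AD·D·AD·AD·D·AD·AD·D·AD·D
    A ↦ C
    B ↦ D
    C ↦ AD
    D ↦ CB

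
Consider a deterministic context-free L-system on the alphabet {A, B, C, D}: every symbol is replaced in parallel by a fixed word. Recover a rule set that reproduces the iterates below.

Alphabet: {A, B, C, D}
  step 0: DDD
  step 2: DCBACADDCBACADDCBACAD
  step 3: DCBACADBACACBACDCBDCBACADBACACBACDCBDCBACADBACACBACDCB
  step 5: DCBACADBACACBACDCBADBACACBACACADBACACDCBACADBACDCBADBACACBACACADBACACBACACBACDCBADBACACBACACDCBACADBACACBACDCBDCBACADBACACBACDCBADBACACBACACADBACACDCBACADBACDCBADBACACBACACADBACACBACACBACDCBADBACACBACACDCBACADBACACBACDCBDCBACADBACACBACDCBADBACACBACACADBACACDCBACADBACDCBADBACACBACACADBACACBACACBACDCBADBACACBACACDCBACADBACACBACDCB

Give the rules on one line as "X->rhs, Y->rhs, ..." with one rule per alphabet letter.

A->BAC, B->AD, C->AC, D->DCB

  step 2 ⇒ step 3: DCBACADDCBACADDCBACAD ⇒ DCB·AC·AD·BAC·AC·BAC·DCB·DCB·AC·AD·BAC·AC·BAC·DCB·DCB·AC·AD·BAC·AC·BAC·DCB
    A ↦ BAC
    B ↦ AD
    C ↦ AC
    D ↦ DCB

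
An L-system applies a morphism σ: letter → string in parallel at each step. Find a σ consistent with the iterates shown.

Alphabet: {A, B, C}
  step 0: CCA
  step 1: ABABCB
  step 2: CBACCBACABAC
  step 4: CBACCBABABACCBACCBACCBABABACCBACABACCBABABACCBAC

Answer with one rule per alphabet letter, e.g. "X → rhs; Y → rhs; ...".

  step 1 ⇒ step 2: ABABCB ⇒ CB·AC·CB·AC·AB·AC
    A ↦ CB
    B ↦ AC
    C ↦ AB

A->CB, B->AC, C->AB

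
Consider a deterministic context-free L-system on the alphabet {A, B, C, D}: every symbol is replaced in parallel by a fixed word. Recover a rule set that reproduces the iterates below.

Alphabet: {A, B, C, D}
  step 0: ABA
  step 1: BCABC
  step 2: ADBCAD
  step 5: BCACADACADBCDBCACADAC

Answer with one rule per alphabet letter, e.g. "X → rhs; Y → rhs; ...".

  step 1 ⇒ step 2: BCABC ⇒ A·D·BC·A·D
    A ↦ BC
    B ↦ A
    C ↦ D
    D ↦ AC  (constrained at step 2)

A->BC, B->A, C->D, D->AC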